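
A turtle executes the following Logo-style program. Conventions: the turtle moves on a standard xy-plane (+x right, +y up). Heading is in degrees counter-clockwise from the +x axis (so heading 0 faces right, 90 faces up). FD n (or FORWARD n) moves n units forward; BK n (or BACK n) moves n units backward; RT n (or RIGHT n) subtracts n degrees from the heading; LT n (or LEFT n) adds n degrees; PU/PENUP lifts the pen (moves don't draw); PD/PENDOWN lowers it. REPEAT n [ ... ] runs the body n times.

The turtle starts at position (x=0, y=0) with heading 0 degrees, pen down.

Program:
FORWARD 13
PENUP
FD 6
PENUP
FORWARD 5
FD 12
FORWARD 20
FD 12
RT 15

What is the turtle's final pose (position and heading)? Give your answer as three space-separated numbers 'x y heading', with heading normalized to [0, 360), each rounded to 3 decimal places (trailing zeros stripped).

Answer: 68 0 345

Derivation:
Executing turtle program step by step:
Start: pos=(0,0), heading=0, pen down
FD 13: (0,0) -> (13,0) [heading=0, draw]
PU: pen up
FD 6: (13,0) -> (19,0) [heading=0, move]
PU: pen up
FD 5: (19,0) -> (24,0) [heading=0, move]
FD 12: (24,0) -> (36,0) [heading=0, move]
FD 20: (36,0) -> (56,0) [heading=0, move]
FD 12: (56,0) -> (68,0) [heading=0, move]
RT 15: heading 0 -> 345
Final: pos=(68,0), heading=345, 1 segment(s) drawn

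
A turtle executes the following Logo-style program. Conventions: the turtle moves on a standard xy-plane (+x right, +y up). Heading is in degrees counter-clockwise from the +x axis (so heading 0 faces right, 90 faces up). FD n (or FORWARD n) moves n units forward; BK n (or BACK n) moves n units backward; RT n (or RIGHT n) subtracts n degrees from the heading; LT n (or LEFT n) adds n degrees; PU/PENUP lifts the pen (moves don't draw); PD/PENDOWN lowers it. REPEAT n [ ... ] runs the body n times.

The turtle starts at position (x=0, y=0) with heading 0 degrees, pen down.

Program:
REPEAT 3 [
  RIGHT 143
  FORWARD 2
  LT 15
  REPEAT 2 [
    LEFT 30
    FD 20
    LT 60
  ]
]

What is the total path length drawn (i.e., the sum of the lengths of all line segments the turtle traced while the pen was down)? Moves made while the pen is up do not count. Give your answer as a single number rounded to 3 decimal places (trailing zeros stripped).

Answer: 126

Derivation:
Executing turtle program step by step:
Start: pos=(0,0), heading=0, pen down
REPEAT 3 [
  -- iteration 1/3 --
  RT 143: heading 0 -> 217
  FD 2: (0,0) -> (-1.597,-1.204) [heading=217, draw]
  LT 15: heading 217 -> 232
  REPEAT 2 [
    -- iteration 1/2 --
    LT 30: heading 232 -> 262
    FD 20: (-1.597,-1.204) -> (-4.381,-21.009) [heading=262, draw]
    LT 60: heading 262 -> 322
    -- iteration 2/2 --
    LT 30: heading 322 -> 352
    FD 20: (-4.381,-21.009) -> (15.425,-23.792) [heading=352, draw]
    LT 60: heading 352 -> 52
  ]
  -- iteration 2/3 --
  RT 143: heading 52 -> 269
  FD 2: (15.425,-23.792) -> (15.39,-25.792) [heading=269, draw]
  LT 15: heading 269 -> 284
  REPEAT 2 [
    -- iteration 1/2 --
    LT 30: heading 284 -> 314
    FD 20: (15.39,-25.792) -> (29.283,-40.179) [heading=314, draw]
    LT 60: heading 314 -> 14
    -- iteration 2/2 --
    LT 30: heading 14 -> 44
    FD 20: (29.283,-40.179) -> (43.67,-26.286) [heading=44, draw]
    LT 60: heading 44 -> 104
  ]
  -- iteration 3/3 --
  RT 143: heading 104 -> 321
  FD 2: (43.67,-26.286) -> (45.224,-27.544) [heading=321, draw]
  LT 15: heading 321 -> 336
  REPEAT 2 [
    -- iteration 1/2 --
    LT 30: heading 336 -> 6
    FD 20: (45.224,-27.544) -> (65.114,-25.454) [heading=6, draw]
    LT 60: heading 6 -> 66
    -- iteration 2/2 --
    LT 30: heading 66 -> 96
    FD 20: (65.114,-25.454) -> (63.024,-5.563) [heading=96, draw]
    LT 60: heading 96 -> 156
  ]
]
Final: pos=(63.024,-5.563), heading=156, 9 segment(s) drawn

Segment lengths:
  seg 1: (0,0) -> (-1.597,-1.204), length = 2
  seg 2: (-1.597,-1.204) -> (-4.381,-21.009), length = 20
  seg 3: (-4.381,-21.009) -> (15.425,-23.792), length = 20
  seg 4: (15.425,-23.792) -> (15.39,-25.792), length = 2
  seg 5: (15.39,-25.792) -> (29.283,-40.179), length = 20
  seg 6: (29.283,-40.179) -> (43.67,-26.286), length = 20
  seg 7: (43.67,-26.286) -> (45.224,-27.544), length = 2
  seg 8: (45.224,-27.544) -> (65.114,-25.454), length = 20
  seg 9: (65.114,-25.454) -> (63.024,-5.563), length = 20
Total = 126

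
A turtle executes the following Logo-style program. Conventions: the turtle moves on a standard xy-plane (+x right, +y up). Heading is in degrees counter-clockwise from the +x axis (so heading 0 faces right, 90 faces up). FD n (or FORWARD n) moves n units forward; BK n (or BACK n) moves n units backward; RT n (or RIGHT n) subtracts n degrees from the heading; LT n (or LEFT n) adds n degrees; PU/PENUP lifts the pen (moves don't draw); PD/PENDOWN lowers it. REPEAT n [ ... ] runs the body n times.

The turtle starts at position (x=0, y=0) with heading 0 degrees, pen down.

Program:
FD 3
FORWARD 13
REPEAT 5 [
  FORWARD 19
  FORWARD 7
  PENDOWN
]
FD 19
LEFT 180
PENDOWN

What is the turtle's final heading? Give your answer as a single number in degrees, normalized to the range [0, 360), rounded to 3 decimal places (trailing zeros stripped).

Executing turtle program step by step:
Start: pos=(0,0), heading=0, pen down
FD 3: (0,0) -> (3,0) [heading=0, draw]
FD 13: (3,0) -> (16,0) [heading=0, draw]
REPEAT 5 [
  -- iteration 1/5 --
  FD 19: (16,0) -> (35,0) [heading=0, draw]
  FD 7: (35,0) -> (42,0) [heading=0, draw]
  PD: pen down
  -- iteration 2/5 --
  FD 19: (42,0) -> (61,0) [heading=0, draw]
  FD 7: (61,0) -> (68,0) [heading=0, draw]
  PD: pen down
  -- iteration 3/5 --
  FD 19: (68,0) -> (87,0) [heading=0, draw]
  FD 7: (87,0) -> (94,0) [heading=0, draw]
  PD: pen down
  -- iteration 4/5 --
  FD 19: (94,0) -> (113,0) [heading=0, draw]
  FD 7: (113,0) -> (120,0) [heading=0, draw]
  PD: pen down
  -- iteration 5/5 --
  FD 19: (120,0) -> (139,0) [heading=0, draw]
  FD 7: (139,0) -> (146,0) [heading=0, draw]
  PD: pen down
]
FD 19: (146,0) -> (165,0) [heading=0, draw]
LT 180: heading 0 -> 180
PD: pen down
Final: pos=(165,0), heading=180, 13 segment(s) drawn

Answer: 180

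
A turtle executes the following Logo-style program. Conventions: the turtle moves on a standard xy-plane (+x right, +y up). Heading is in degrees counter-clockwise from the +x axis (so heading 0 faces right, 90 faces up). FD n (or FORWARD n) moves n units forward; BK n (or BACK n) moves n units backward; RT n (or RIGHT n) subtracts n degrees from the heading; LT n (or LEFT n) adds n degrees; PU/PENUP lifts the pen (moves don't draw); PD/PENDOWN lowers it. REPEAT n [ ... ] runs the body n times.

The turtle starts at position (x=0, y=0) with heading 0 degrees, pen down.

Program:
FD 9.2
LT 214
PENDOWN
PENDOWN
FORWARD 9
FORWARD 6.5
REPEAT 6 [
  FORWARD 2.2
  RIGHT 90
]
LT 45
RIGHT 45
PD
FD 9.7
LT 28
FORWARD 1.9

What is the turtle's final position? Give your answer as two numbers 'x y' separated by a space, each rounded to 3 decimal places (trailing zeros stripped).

Answer: 2.229 -0.972

Derivation:
Executing turtle program step by step:
Start: pos=(0,0), heading=0, pen down
FD 9.2: (0,0) -> (9.2,0) [heading=0, draw]
LT 214: heading 0 -> 214
PD: pen down
PD: pen down
FD 9: (9.2,0) -> (1.739,-5.033) [heading=214, draw]
FD 6.5: (1.739,-5.033) -> (-3.65,-8.667) [heading=214, draw]
REPEAT 6 [
  -- iteration 1/6 --
  FD 2.2: (-3.65,-8.667) -> (-5.474,-9.898) [heading=214, draw]
  RT 90: heading 214 -> 124
  -- iteration 2/6 --
  FD 2.2: (-5.474,-9.898) -> (-6.704,-8.074) [heading=124, draw]
  RT 90: heading 124 -> 34
  -- iteration 3/6 --
  FD 2.2: (-6.704,-8.074) -> (-4.88,-6.844) [heading=34, draw]
  RT 90: heading 34 -> 304
  -- iteration 4/6 --
  FD 2.2: (-4.88,-6.844) -> (-3.65,-8.667) [heading=304, draw]
  RT 90: heading 304 -> 214
  -- iteration 5/6 --
  FD 2.2: (-3.65,-8.667) -> (-5.474,-9.898) [heading=214, draw]
  RT 90: heading 214 -> 124
  -- iteration 6/6 --
  FD 2.2: (-5.474,-9.898) -> (-6.704,-8.074) [heading=124, draw]
  RT 90: heading 124 -> 34
]
LT 45: heading 34 -> 79
RT 45: heading 79 -> 34
PD: pen down
FD 9.7: (-6.704,-8.074) -> (1.337,-2.65) [heading=34, draw]
LT 28: heading 34 -> 62
FD 1.9: (1.337,-2.65) -> (2.229,-0.972) [heading=62, draw]
Final: pos=(2.229,-0.972), heading=62, 11 segment(s) drawn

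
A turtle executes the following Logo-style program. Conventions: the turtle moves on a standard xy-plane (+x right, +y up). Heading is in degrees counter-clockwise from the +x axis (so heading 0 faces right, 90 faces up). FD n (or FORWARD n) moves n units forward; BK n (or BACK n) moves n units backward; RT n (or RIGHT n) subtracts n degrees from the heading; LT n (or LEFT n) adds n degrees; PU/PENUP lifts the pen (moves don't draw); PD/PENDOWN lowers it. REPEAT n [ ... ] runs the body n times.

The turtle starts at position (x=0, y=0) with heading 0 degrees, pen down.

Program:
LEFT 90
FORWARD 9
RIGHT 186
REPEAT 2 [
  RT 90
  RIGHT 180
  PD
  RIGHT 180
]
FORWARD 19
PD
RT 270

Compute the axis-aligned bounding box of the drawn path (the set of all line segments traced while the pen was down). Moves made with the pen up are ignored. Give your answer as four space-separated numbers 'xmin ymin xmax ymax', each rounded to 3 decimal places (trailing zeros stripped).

Answer: 0 0 1.986 27.896

Derivation:
Executing turtle program step by step:
Start: pos=(0,0), heading=0, pen down
LT 90: heading 0 -> 90
FD 9: (0,0) -> (0,9) [heading=90, draw]
RT 186: heading 90 -> 264
REPEAT 2 [
  -- iteration 1/2 --
  RT 90: heading 264 -> 174
  RT 180: heading 174 -> 354
  PD: pen down
  RT 180: heading 354 -> 174
  -- iteration 2/2 --
  RT 90: heading 174 -> 84
  RT 180: heading 84 -> 264
  PD: pen down
  RT 180: heading 264 -> 84
]
FD 19: (0,9) -> (1.986,27.896) [heading=84, draw]
PD: pen down
RT 270: heading 84 -> 174
Final: pos=(1.986,27.896), heading=174, 2 segment(s) drawn

Segment endpoints: x in {0, 0, 1.986}, y in {0, 9, 27.896}
xmin=0, ymin=0, xmax=1.986, ymax=27.896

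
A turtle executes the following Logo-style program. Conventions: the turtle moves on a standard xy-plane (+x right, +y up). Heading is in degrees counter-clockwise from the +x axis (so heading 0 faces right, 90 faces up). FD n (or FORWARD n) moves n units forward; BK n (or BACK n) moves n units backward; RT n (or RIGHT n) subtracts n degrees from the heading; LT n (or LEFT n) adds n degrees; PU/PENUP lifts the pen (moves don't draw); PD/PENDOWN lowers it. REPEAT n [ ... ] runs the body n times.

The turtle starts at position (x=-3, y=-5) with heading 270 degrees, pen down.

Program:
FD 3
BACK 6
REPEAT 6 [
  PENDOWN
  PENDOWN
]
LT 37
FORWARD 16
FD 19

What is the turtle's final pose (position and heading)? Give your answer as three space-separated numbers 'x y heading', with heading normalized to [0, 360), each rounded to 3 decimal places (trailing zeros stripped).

Answer: 18.064 -29.952 307

Derivation:
Executing turtle program step by step:
Start: pos=(-3,-5), heading=270, pen down
FD 3: (-3,-5) -> (-3,-8) [heading=270, draw]
BK 6: (-3,-8) -> (-3,-2) [heading=270, draw]
REPEAT 6 [
  -- iteration 1/6 --
  PD: pen down
  PD: pen down
  -- iteration 2/6 --
  PD: pen down
  PD: pen down
  -- iteration 3/6 --
  PD: pen down
  PD: pen down
  -- iteration 4/6 --
  PD: pen down
  PD: pen down
  -- iteration 5/6 --
  PD: pen down
  PD: pen down
  -- iteration 6/6 --
  PD: pen down
  PD: pen down
]
LT 37: heading 270 -> 307
FD 16: (-3,-2) -> (6.629,-14.778) [heading=307, draw]
FD 19: (6.629,-14.778) -> (18.064,-29.952) [heading=307, draw]
Final: pos=(18.064,-29.952), heading=307, 4 segment(s) drawn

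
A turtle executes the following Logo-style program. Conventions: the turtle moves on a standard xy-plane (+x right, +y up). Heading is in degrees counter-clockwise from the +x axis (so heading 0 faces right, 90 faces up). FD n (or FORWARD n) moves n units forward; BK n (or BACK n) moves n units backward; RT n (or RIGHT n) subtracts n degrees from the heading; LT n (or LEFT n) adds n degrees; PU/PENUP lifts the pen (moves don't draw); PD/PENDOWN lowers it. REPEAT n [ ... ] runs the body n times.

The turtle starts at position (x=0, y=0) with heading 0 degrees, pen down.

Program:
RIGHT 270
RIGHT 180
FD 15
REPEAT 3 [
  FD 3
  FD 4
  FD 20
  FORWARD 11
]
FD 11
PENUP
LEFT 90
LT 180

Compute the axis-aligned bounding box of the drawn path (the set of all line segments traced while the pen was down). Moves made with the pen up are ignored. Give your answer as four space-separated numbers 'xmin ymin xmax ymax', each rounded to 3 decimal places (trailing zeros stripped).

Executing turtle program step by step:
Start: pos=(0,0), heading=0, pen down
RT 270: heading 0 -> 90
RT 180: heading 90 -> 270
FD 15: (0,0) -> (0,-15) [heading=270, draw]
REPEAT 3 [
  -- iteration 1/3 --
  FD 3: (0,-15) -> (0,-18) [heading=270, draw]
  FD 4: (0,-18) -> (0,-22) [heading=270, draw]
  FD 20: (0,-22) -> (0,-42) [heading=270, draw]
  FD 11: (0,-42) -> (0,-53) [heading=270, draw]
  -- iteration 2/3 --
  FD 3: (0,-53) -> (0,-56) [heading=270, draw]
  FD 4: (0,-56) -> (0,-60) [heading=270, draw]
  FD 20: (0,-60) -> (0,-80) [heading=270, draw]
  FD 11: (0,-80) -> (0,-91) [heading=270, draw]
  -- iteration 3/3 --
  FD 3: (0,-91) -> (0,-94) [heading=270, draw]
  FD 4: (0,-94) -> (0,-98) [heading=270, draw]
  FD 20: (0,-98) -> (0,-118) [heading=270, draw]
  FD 11: (0,-118) -> (0,-129) [heading=270, draw]
]
FD 11: (0,-129) -> (0,-140) [heading=270, draw]
PU: pen up
LT 90: heading 270 -> 0
LT 180: heading 0 -> 180
Final: pos=(0,-140), heading=180, 14 segment(s) drawn

Segment endpoints: x in {0, 0, 0, 0, 0, 0, 0, 0, 0, 0, 0, 0, 0, 0, 0}, y in {-140, -129, -118, -98, -94, -91, -80, -60, -56, -53, -42, -22, -18, -15, 0}
xmin=0, ymin=-140, xmax=0, ymax=0

Answer: 0 -140 0 0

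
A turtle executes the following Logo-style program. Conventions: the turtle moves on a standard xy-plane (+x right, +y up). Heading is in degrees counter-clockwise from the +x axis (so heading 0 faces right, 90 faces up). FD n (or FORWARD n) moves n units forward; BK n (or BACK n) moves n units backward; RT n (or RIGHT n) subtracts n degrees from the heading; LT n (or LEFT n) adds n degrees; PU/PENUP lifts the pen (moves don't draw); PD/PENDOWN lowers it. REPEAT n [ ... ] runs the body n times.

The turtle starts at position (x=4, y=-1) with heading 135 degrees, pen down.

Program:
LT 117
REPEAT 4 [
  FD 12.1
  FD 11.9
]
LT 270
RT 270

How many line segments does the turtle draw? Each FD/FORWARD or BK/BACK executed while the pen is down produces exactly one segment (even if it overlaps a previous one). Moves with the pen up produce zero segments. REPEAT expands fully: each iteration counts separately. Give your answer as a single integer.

Executing turtle program step by step:
Start: pos=(4,-1), heading=135, pen down
LT 117: heading 135 -> 252
REPEAT 4 [
  -- iteration 1/4 --
  FD 12.1: (4,-1) -> (0.261,-12.508) [heading=252, draw]
  FD 11.9: (0.261,-12.508) -> (-3.416,-23.825) [heading=252, draw]
  -- iteration 2/4 --
  FD 12.1: (-3.416,-23.825) -> (-7.156,-35.333) [heading=252, draw]
  FD 11.9: (-7.156,-35.333) -> (-10.833,-46.651) [heading=252, draw]
  -- iteration 3/4 --
  FD 12.1: (-10.833,-46.651) -> (-14.572,-58.158) [heading=252, draw]
  FD 11.9: (-14.572,-58.158) -> (-18.249,-69.476) [heading=252, draw]
  -- iteration 4/4 --
  FD 12.1: (-18.249,-69.476) -> (-21.988,-80.984) [heading=252, draw]
  FD 11.9: (-21.988,-80.984) -> (-25.666,-92.301) [heading=252, draw]
]
LT 270: heading 252 -> 162
RT 270: heading 162 -> 252
Final: pos=(-25.666,-92.301), heading=252, 8 segment(s) drawn
Segments drawn: 8

Answer: 8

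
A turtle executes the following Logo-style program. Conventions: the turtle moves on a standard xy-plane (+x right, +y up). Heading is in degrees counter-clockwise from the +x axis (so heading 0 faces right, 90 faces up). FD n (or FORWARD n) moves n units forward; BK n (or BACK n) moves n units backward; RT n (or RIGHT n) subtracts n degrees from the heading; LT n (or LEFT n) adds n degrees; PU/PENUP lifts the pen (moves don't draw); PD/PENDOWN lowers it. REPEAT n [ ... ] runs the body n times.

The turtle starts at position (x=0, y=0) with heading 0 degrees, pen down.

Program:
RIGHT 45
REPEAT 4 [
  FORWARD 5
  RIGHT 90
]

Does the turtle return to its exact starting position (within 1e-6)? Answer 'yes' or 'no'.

Answer: yes

Derivation:
Executing turtle program step by step:
Start: pos=(0,0), heading=0, pen down
RT 45: heading 0 -> 315
REPEAT 4 [
  -- iteration 1/4 --
  FD 5: (0,0) -> (3.536,-3.536) [heading=315, draw]
  RT 90: heading 315 -> 225
  -- iteration 2/4 --
  FD 5: (3.536,-3.536) -> (0,-7.071) [heading=225, draw]
  RT 90: heading 225 -> 135
  -- iteration 3/4 --
  FD 5: (0,-7.071) -> (-3.536,-3.536) [heading=135, draw]
  RT 90: heading 135 -> 45
  -- iteration 4/4 --
  FD 5: (-3.536,-3.536) -> (0,0) [heading=45, draw]
  RT 90: heading 45 -> 315
]
Final: pos=(0,0), heading=315, 4 segment(s) drawn

Start position: (0, 0)
Final position: (0, 0)
Distance = 0; < 1e-6 -> CLOSED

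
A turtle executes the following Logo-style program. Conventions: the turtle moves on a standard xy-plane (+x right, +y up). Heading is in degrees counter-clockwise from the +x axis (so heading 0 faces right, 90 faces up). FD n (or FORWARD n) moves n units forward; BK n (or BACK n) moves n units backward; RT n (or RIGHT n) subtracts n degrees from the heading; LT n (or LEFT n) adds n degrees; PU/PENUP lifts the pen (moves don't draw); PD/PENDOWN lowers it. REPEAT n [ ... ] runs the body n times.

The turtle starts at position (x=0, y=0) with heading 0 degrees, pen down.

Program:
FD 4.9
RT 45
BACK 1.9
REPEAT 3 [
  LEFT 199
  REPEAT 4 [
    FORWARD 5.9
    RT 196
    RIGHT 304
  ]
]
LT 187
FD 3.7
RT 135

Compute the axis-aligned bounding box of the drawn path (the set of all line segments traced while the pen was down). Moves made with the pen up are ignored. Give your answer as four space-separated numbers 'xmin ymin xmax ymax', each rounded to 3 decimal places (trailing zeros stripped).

Executing turtle program step by step:
Start: pos=(0,0), heading=0, pen down
FD 4.9: (0,0) -> (4.9,0) [heading=0, draw]
RT 45: heading 0 -> 315
BK 1.9: (4.9,0) -> (3.556,1.344) [heading=315, draw]
REPEAT 3 [
  -- iteration 1/3 --
  LT 199: heading 315 -> 154
  REPEAT 4 [
    -- iteration 1/4 --
    FD 5.9: (3.556,1.344) -> (-1.746,3.93) [heading=154, draw]
    RT 196: heading 154 -> 318
    RT 304: heading 318 -> 14
    -- iteration 2/4 --
    FD 5.9: (-1.746,3.93) -> (3.978,5.357) [heading=14, draw]
    RT 196: heading 14 -> 178
    RT 304: heading 178 -> 234
    -- iteration 3/4 --
    FD 5.9: (3.978,5.357) -> (0.51,0.584) [heading=234, draw]
    RT 196: heading 234 -> 38
    RT 304: heading 38 -> 94
    -- iteration 4/4 --
    FD 5.9: (0.51,0.584) -> (0.099,6.47) [heading=94, draw]
    RT 196: heading 94 -> 258
    RT 304: heading 258 -> 314
  ]
  -- iteration 2/3 --
  LT 199: heading 314 -> 153
  REPEAT 4 [
    -- iteration 1/4 --
    FD 5.9: (0.099,6.47) -> (-5.158,9.148) [heading=153, draw]
    RT 196: heading 153 -> 317
    RT 304: heading 317 -> 13
    -- iteration 2/4 --
    FD 5.9: (-5.158,9.148) -> (0.591,10.475) [heading=13, draw]
    RT 196: heading 13 -> 177
    RT 304: heading 177 -> 233
    -- iteration 3/4 --
    FD 5.9: (0.591,10.475) -> (-2.96,5.763) [heading=233, draw]
    RT 196: heading 233 -> 37
    RT 304: heading 37 -> 93
    -- iteration 4/4 --
    FD 5.9: (-2.96,5.763) -> (-3.269,11.655) [heading=93, draw]
    RT 196: heading 93 -> 257
    RT 304: heading 257 -> 313
  ]
  -- iteration 3/3 --
  LT 199: heading 313 -> 152
  REPEAT 4 [
    -- iteration 1/4 --
    FD 5.9: (-3.269,11.655) -> (-8.478,14.425) [heading=152, draw]
    RT 196: heading 152 -> 316
    RT 304: heading 316 -> 12
    -- iteration 2/4 --
    FD 5.9: (-8.478,14.425) -> (-2.707,15.652) [heading=12, draw]
    RT 196: heading 12 -> 176
    RT 304: heading 176 -> 232
    -- iteration 3/4 --
    FD 5.9: (-2.707,15.652) -> (-6.34,11.003) [heading=232, draw]
    RT 196: heading 232 -> 36
    RT 304: heading 36 -> 92
    -- iteration 4/4 --
    FD 5.9: (-6.34,11.003) -> (-6.545,16.899) [heading=92, draw]
    RT 196: heading 92 -> 256
    RT 304: heading 256 -> 312
  ]
]
LT 187: heading 312 -> 139
FD 3.7: (-6.545,16.899) -> (-9.338,19.327) [heading=139, draw]
RT 135: heading 139 -> 4
Final: pos=(-9.338,19.327), heading=4, 15 segment(s) drawn

Segment endpoints: x in {-9.338, -8.478, -6.545, -6.34, -5.158, -3.269, -2.96, -2.707, -1.746, 0, 0.099, 0.51, 0.591, 3.556, 3.978, 4.9}, y in {0, 0.584, 1.344, 3.93, 5.357, 5.763, 6.47, 9.148, 10.475, 11.003, 11.655, 14.425, 15.652, 16.899, 19.327}
xmin=-9.338, ymin=0, xmax=4.9, ymax=19.327

Answer: -9.338 0 4.9 19.327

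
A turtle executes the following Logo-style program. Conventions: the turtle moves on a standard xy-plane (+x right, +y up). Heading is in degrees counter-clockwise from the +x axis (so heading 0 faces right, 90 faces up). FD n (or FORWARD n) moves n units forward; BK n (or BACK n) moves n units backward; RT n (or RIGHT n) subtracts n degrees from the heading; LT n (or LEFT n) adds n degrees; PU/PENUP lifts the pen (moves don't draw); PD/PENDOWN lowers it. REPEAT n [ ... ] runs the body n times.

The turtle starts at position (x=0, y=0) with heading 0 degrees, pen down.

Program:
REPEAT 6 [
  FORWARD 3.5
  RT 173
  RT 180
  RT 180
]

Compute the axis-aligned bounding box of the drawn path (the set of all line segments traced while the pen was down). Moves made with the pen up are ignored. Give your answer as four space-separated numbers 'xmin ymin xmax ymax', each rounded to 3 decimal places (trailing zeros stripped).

Executing turtle program step by step:
Start: pos=(0,0), heading=0, pen down
REPEAT 6 [
  -- iteration 1/6 --
  FD 3.5: (0,0) -> (3.5,0) [heading=0, draw]
  RT 173: heading 0 -> 187
  RT 180: heading 187 -> 7
  RT 180: heading 7 -> 187
  -- iteration 2/6 --
  FD 3.5: (3.5,0) -> (0.026,-0.427) [heading=187, draw]
  RT 173: heading 187 -> 14
  RT 180: heading 14 -> 194
  RT 180: heading 194 -> 14
  -- iteration 3/6 --
  FD 3.5: (0.026,-0.427) -> (3.422,0.42) [heading=14, draw]
  RT 173: heading 14 -> 201
  RT 180: heading 201 -> 21
  RT 180: heading 21 -> 201
  -- iteration 4/6 --
  FD 3.5: (3.422,0.42) -> (0.155,-0.834) [heading=201, draw]
  RT 173: heading 201 -> 28
  RT 180: heading 28 -> 208
  RT 180: heading 208 -> 28
  -- iteration 5/6 --
  FD 3.5: (0.155,-0.834) -> (3.245,0.809) [heading=28, draw]
  RT 173: heading 28 -> 215
  RT 180: heading 215 -> 35
  RT 180: heading 35 -> 215
  -- iteration 6/6 --
  FD 3.5: (3.245,0.809) -> (0.378,-1.198) [heading=215, draw]
  RT 173: heading 215 -> 42
  RT 180: heading 42 -> 222
  RT 180: heading 222 -> 42
]
Final: pos=(0.378,-1.198), heading=42, 6 segment(s) drawn

Segment endpoints: x in {0, 0.026, 0.155, 0.378, 3.245, 3.422, 3.5}, y in {-1.198, -0.834, -0.427, 0, 0.42, 0.809}
xmin=0, ymin=-1.198, xmax=3.5, ymax=0.809

Answer: 0 -1.198 3.5 0.809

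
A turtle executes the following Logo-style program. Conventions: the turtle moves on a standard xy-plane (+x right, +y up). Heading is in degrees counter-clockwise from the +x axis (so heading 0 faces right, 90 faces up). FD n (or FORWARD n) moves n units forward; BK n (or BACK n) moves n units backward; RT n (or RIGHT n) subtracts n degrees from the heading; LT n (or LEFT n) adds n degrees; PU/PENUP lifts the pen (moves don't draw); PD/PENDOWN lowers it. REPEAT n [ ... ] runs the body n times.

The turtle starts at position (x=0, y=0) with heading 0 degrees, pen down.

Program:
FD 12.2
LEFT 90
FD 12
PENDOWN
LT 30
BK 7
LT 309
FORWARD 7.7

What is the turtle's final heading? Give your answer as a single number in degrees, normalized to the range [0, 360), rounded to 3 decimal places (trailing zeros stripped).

Answer: 69

Derivation:
Executing turtle program step by step:
Start: pos=(0,0), heading=0, pen down
FD 12.2: (0,0) -> (12.2,0) [heading=0, draw]
LT 90: heading 0 -> 90
FD 12: (12.2,0) -> (12.2,12) [heading=90, draw]
PD: pen down
LT 30: heading 90 -> 120
BK 7: (12.2,12) -> (15.7,5.938) [heading=120, draw]
LT 309: heading 120 -> 69
FD 7.7: (15.7,5.938) -> (18.459,13.126) [heading=69, draw]
Final: pos=(18.459,13.126), heading=69, 4 segment(s) drawn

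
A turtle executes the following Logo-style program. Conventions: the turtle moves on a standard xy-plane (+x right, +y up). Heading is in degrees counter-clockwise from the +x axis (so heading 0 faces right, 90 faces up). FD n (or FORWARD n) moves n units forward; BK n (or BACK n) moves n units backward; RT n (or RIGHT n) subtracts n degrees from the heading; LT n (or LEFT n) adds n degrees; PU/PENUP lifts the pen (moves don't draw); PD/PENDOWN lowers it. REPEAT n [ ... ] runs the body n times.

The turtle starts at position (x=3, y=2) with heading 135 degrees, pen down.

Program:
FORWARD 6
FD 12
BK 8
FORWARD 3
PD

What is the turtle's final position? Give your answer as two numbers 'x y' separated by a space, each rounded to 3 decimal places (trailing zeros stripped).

Answer: -6.192 11.192

Derivation:
Executing turtle program step by step:
Start: pos=(3,2), heading=135, pen down
FD 6: (3,2) -> (-1.243,6.243) [heading=135, draw]
FD 12: (-1.243,6.243) -> (-9.728,14.728) [heading=135, draw]
BK 8: (-9.728,14.728) -> (-4.071,9.071) [heading=135, draw]
FD 3: (-4.071,9.071) -> (-6.192,11.192) [heading=135, draw]
PD: pen down
Final: pos=(-6.192,11.192), heading=135, 4 segment(s) drawn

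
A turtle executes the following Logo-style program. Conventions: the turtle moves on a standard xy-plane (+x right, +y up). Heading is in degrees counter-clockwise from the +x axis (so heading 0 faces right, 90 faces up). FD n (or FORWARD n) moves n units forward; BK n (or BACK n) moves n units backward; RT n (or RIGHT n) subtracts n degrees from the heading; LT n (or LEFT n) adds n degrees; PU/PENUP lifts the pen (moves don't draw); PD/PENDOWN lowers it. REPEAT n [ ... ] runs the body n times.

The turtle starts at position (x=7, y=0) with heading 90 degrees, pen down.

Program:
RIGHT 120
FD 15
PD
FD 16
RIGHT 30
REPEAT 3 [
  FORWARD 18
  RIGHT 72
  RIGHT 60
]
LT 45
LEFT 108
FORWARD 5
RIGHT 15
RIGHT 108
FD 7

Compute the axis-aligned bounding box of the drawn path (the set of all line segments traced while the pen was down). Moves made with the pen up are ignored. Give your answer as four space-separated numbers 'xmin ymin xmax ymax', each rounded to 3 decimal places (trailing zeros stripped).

Executing turtle program step by step:
Start: pos=(7,0), heading=90, pen down
RT 120: heading 90 -> 330
FD 15: (7,0) -> (19.99,-7.5) [heading=330, draw]
PD: pen down
FD 16: (19.99,-7.5) -> (33.847,-15.5) [heading=330, draw]
RT 30: heading 330 -> 300
REPEAT 3 [
  -- iteration 1/3 --
  FD 18: (33.847,-15.5) -> (42.847,-31.088) [heading=300, draw]
  RT 72: heading 300 -> 228
  RT 60: heading 228 -> 168
  -- iteration 2/3 --
  FD 18: (42.847,-31.088) -> (25.24,-27.346) [heading=168, draw]
  RT 72: heading 168 -> 96
  RT 60: heading 96 -> 36
  -- iteration 3/3 --
  FD 18: (25.24,-27.346) -> (39.802,-16.766) [heading=36, draw]
  RT 72: heading 36 -> 324
  RT 60: heading 324 -> 264
]
LT 45: heading 264 -> 309
LT 108: heading 309 -> 57
FD 5: (39.802,-16.766) -> (42.526,-12.573) [heading=57, draw]
RT 15: heading 57 -> 42
RT 108: heading 42 -> 294
FD 7: (42.526,-12.573) -> (45.373,-18.967) [heading=294, draw]
Final: pos=(45.373,-18.967), heading=294, 7 segment(s) drawn

Segment endpoints: x in {7, 19.99, 25.24, 33.847, 39.802, 42.526, 42.847, 45.373}, y in {-31.088, -27.346, -18.967, -16.766, -15.5, -12.573, -7.5, 0}
xmin=7, ymin=-31.088, xmax=45.373, ymax=0

Answer: 7 -31.088 45.373 0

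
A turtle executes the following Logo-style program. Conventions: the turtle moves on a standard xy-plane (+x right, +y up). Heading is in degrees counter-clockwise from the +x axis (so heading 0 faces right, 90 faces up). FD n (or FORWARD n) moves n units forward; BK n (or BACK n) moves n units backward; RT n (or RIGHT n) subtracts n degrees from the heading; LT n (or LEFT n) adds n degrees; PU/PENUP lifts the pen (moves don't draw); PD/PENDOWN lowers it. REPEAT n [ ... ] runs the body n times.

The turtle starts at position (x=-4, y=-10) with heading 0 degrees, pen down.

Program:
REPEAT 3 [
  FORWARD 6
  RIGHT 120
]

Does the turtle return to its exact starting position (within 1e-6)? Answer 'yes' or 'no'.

Executing turtle program step by step:
Start: pos=(-4,-10), heading=0, pen down
REPEAT 3 [
  -- iteration 1/3 --
  FD 6: (-4,-10) -> (2,-10) [heading=0, draw]
  RT 120: heading 0 -> 240
  -- iteration 2/3 --
  FD 6: (2,-10) -> (-1,-15.196) [heading=240, draw]
  RT 120: heading 240 -> 120
  -- iteration 3/3 --
  FD 6: (-1,-15.196) -> (-4,-10) [heading=120, draw]
  RT 120: heading 120 -> 0
]
Final: pos=(-4,-10), heading=0, 3 segment(s) drawn

Start position: (-4, -10)
Final position: (-4, -10)
Distance = 0; < 1e-6 -> CLOSED

Answer: yes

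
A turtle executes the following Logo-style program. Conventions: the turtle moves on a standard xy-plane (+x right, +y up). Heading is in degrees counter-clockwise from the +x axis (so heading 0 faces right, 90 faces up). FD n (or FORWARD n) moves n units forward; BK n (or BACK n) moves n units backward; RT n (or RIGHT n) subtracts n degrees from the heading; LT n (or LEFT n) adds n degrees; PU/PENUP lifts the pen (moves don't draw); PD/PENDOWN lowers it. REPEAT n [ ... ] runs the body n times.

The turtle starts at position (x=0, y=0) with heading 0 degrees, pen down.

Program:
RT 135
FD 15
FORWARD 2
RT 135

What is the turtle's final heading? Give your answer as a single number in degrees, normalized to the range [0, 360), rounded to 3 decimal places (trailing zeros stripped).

Executing turtle program step by step:
Start: pos=(0,0), heading=0, pen down
RT 135: heading 0 -> 225
FD 15: (0,0) -> (-10.607,-10.607) [heading=225, draw]
FD 2: (-10.607,-10.607) -> (-12.021,-12.021) [heading=225, draw]
RT 135: heading 225 -> 90
Final: pos=(-12.021,-12.021), heading=90, 2 segment(s) drawn

Answer: 90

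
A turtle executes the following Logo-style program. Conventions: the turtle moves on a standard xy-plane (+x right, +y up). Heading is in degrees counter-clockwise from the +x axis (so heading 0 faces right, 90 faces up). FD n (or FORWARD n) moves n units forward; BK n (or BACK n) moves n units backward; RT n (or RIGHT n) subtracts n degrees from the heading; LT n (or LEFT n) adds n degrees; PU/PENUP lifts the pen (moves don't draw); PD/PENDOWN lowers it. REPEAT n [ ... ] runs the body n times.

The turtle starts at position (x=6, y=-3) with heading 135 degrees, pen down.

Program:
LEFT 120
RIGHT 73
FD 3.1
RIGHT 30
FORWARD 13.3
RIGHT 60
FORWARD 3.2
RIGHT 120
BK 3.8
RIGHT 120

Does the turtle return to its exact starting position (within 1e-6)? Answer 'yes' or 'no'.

Executing turtle program step by step:
Start: pos=(6,-3), heading=135, pen down
LT 120: heading 135 -> 255
RT 73: heading 255 -> 182
FD 3.1: (6,-3) -> (2.902,-3.108) [heading=182, draw]
RT 30: heading 182 -> 152
FD 13.3: (2.902,-3.108) -> (-8.841,3.136) [heading=152, draw]
RT 60: heading 152 -> 92
FD 3.2: (-8.841,3.136) -> (-8.953,6.334) [heading=92, draw]
RT 120: heading 92 -> 332
BK 3.8: (-8.953,6.334) -> (-12.308,8.118) [heading=332, draw]
RT 120: heading 332 -> 212
Final: pos=(-12.308,8.118), heading=212, 4 segment(s) drawn

Start position: (6, -3)
Final position: (-12.308, 8.118)
Distance = 21.42; >= 1e-6 -> NOT closed

Answer: no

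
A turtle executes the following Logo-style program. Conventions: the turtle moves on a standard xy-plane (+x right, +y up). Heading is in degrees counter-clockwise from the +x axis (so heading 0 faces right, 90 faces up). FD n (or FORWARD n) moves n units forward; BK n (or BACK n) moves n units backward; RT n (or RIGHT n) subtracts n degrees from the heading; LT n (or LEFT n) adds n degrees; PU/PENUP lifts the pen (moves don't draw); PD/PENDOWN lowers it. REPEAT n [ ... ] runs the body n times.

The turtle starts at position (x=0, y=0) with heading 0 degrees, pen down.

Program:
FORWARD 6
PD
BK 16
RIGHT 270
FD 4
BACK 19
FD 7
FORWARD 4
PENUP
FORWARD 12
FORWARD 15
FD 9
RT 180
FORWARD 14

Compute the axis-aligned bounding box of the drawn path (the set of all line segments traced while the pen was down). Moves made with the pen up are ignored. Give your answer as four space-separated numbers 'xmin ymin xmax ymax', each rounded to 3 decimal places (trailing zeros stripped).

Answer: -10 -15 6 4

Derivation:
Executing turtle program step by step:
Start: pos=(0,0), heading=0, pen down
FD 6: (0,0) -> (6,0) [heading=0, draw]
PD: pen down
BK 16: (6,0) -> (-10,0) [heading=0, draw]
RT 270: heading 0 -> 90
FD 4: (-10,0) -> (-10,4) [heading=90, draw]
BK 19: (-10,4) -> (-10,-15) [heading=90, draw]
FD 7: (-10,-15) -> (-10,-8) [heading=90, draw]
FD 4: (-10,-8) -> (-10,-4) [heading=90, draw]
PU: pen up
FD 12: (-10,-4) -> (-10,8) [heading=90, move]
FD 15: (-10,8) -> (-10,23) [heading=90, move]
FD 9: (-10,23) -> (-10,32) [heading=90, move]
RT 180: heading 90 -> 270
FD 14: (-10,32) -> (-10,18) [heading=270, move]
Final: pos=(-10,18), heading=270, 6 segment(s) drawn

Segment endpoints: x in {-10, -10, -10, 0, 6}, y in {-15, -8, -4, 0, 4}
xmin=-10, ymin=-15, xmax=6, ymax=4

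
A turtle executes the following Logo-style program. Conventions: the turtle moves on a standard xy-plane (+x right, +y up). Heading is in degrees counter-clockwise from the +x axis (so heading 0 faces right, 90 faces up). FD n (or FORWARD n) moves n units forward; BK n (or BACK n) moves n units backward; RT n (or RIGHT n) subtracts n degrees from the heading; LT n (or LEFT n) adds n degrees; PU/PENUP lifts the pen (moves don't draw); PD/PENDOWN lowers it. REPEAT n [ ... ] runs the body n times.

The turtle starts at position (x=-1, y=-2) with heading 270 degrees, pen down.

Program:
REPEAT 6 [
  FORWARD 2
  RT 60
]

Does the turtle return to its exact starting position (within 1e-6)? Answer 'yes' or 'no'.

Answer: yes

Derivation:
Executing turtle program step by step:
Start: pos=(-1,-2), heading=270, pen down
REPEAT 6 [
  -- iteration 1/6 --
  FD 2: (-1,-2) -> (-1,-4) [heading=270, draw]
  RT 60: heading 270 -> 210
  -- iteration 2/6 --
  FD 2: (-1,-4) -> (-2.732,-5) [heading=210, draw]
  RT 60: heading 210 -> 150
  -- iteration 3/6 --
  FD 2: (-2.732,-5) -> (-4.464,-4) [heading=150, draw]
  RT 60: heading 150 -> 90
  -- iteration 4/6 --
  FD 2: (-4.464,-4) -> (-4.464,-2) [heading=90, draw]
  RT 60: heading 90 -> 30
  -- iteration 5/6 --
  FD 2: (-4.464,-2) -> (-2.732,-1) [heading=30, draw]
  RT 60: heading 30 -> 330
  -- iteration 6/6 --
  FD 2: (-2.732,-1) -> (-1,-2) [heading=330, draw]
  RT 60: heading 330 -> 270
]
Final: pos=(-1,-2), heading=270, 6 segment(s) drawn

Start position: (-1, -2)
Final position: (-1, -2)
Distance = 0; < 1e-6 -> CLOSED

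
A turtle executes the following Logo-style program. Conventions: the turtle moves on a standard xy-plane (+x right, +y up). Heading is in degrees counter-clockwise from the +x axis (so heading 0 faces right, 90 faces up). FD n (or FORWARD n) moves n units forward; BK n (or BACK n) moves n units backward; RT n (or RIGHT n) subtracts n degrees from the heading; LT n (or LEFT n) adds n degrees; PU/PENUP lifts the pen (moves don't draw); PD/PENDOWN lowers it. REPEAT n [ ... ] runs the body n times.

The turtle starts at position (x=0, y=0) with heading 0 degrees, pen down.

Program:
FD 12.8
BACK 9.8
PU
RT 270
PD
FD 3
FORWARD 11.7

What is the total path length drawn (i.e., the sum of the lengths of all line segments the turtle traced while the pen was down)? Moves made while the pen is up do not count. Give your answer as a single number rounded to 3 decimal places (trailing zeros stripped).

Executing turtle program step by step:
Start: pos=(0,0), heading=0, pen down
FD 12.8: (0,0) -> (12.8,0) [heading=0, draw]
BK 9.8: (12.8,0) -> (3,0) [heading=0, draw]
PU: pen up
RT 270: heading 0 -> 90
PD: pen down
FD 3: (3,0) -> (3,3) [heading=90, draw]
FD 11.7: (3,3) -> (3,14.7) [heading=90, draw]
Final: pos=(3,14.7), heading=90, 4 segment(s) drawn

Segment lengths:
  seg 1: (0,0) -> (12.8,0), length = 12.8
  seg 2: (12.8,0) -> (3,0), length = 9.8
  seg 3: (3,0) -> (3,3), length = 3
  seg 4: (3,3) -> (3,14.7), length = 11.7
Total = 37.3

Answer: 37.3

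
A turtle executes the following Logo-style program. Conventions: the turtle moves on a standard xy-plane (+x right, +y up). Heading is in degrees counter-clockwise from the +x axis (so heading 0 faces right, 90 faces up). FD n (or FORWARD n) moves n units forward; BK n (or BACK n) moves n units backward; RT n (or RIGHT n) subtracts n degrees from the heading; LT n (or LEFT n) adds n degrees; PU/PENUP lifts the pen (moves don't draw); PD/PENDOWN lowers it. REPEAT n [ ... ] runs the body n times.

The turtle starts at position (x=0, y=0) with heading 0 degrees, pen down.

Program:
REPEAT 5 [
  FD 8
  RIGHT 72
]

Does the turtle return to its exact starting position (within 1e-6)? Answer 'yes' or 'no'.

Answer: yes

Derivation:
Executing turtle program step by step:
Start: pos=(0,0), heading=0, pen down
REPEAT 5 [
  -- iteration 1/5 --
  FD 8: (0,0) -> (8,0) [heading=0, draw]
  RT 72: heading 0 -> 288
  -- iteration 2/5 --
  FD 8: (8,0) -> (10.472,-7.608) [heading=288, draw]
  RT 72: heading 288 -> 216
  -- iteration 3/5 --
  FD 8: (10.472,-7.608) -> (4,-12.311) [heading=216, draw]
  RT 72: heading 216 -> 144
  -- iteration 4/5 --
  FD 8: (4,-12.311) -> (-2.472,-7.608) [heading=144, draw]
  RT 72: heading 144 -> 72
  -- iteration 5/5 --
  FD 8: (-2.472,-7.608) -> (0,0) [heading=72, draw]
  RT 72: heading 72 -> 0
]
Final: pos=(0,0), heading=0, 5 segment(s) drawn

Start position: (0, 0)
Final position: (0, 0)
Distance = 0; < 1e-6 -> CLOSED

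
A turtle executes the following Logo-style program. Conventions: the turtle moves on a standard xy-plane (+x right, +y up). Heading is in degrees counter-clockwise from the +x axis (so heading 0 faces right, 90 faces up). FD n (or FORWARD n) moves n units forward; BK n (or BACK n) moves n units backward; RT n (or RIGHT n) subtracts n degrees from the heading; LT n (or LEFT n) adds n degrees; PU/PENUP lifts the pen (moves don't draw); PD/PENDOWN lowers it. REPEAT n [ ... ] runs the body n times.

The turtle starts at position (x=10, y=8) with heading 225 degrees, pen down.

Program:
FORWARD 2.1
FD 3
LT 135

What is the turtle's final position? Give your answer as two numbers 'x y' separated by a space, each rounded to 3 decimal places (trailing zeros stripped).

Executing turtle program step by step:
Start: pos=(10,8), heading=225, pen down
FD 2.1: (10,8) -> (8.515,6.515) [heading=225, draw]
FD 3: (8.515,6.515) -> (6.394,4.394) [heading=225, draw]
LT 135: heading 225 -> 0
Final: pos=(6.394,4.394), heading=0, 2 segment(s) drawn

Answer: 6.394 4.394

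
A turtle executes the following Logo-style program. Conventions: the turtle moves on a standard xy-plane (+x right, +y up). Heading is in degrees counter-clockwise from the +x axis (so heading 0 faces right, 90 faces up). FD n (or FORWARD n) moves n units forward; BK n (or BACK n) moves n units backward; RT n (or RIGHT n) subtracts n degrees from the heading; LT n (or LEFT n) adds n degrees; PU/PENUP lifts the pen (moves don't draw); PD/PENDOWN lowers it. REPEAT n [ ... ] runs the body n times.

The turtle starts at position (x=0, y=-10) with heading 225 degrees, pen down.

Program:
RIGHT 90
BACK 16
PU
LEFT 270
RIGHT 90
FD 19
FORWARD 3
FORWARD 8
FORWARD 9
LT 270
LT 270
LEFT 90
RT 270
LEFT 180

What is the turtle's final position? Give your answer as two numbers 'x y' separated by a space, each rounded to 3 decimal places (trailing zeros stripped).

Executing turtle program step by step:
Start: pos=(0,-10), heading=225, pen down
RT 90: heading 225 -> 135
BK 16: (0,-10) -> (11.314,-21.314) [heading=135, draw]
PU: pen up
LT 270: heading 135 -> 45
RT 90: heading 45 -> 315
FD 19: (11.314,-21.314) -> (24.749,-34.749) [heading=315, move]
FD 3: (24.749,-34.749) -> (26.87,-36.87) [heading=315, move]
FD 8: (26.87,-36.87) -> (32.527,-42.527) [heading=315, move]
FD 9: (32.527,-42.527) -> (38.891,-48.891) [heading=315, move]
LT 270: heading 315 -> 225
LT 270: heading 225 -> 135
LT 90: heading 135 -> 225
RT 270: heading 225 -> 315
LT 180: heading 315 -> 135
Final: pos=(38.891,-48.891), heading=135, 1 segment(s) drawn

Answer: 38.891 -48.891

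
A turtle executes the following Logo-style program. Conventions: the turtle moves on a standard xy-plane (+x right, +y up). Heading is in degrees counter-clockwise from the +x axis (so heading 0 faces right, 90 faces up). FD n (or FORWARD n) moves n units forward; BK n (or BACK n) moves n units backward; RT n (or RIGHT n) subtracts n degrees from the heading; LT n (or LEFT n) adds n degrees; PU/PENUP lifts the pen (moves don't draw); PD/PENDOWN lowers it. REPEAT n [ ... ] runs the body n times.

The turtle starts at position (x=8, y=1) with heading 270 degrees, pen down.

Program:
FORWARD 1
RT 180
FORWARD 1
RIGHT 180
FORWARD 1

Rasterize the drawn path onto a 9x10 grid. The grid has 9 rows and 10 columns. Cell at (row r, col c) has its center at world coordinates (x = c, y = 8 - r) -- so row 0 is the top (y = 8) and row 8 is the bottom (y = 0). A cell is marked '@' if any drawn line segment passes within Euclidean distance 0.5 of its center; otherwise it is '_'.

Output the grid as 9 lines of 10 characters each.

Answer: __________
__________
__________
__________
__________
__________
__________
________@_
________@_

Derivation:
Segment 0: (8,1) -> (8,0)
Segment 1: (8,0) -> (8,1)
Segment 2: (8,1) -> (8,0)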